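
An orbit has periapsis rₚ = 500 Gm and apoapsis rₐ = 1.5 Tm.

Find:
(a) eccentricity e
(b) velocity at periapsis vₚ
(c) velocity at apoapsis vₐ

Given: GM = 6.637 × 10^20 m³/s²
rₚ = 500 Gm = 5 × 10^11 m
rₐ = 1.5 Tm = 1.5 × 10^12 m
GM = 6.637 × 10^20 m³/s²
a = (rₚ + rₐ)/2 = 1 × 10^12 m
e = (rₐ − rₚ)/(rₐ + rₚ) = (1 × 10^12) / (2 × 10^12) = 0.5
(a) e = 0.5 ≈ 0.5
(b) vₚ² = GM (2/rₚ − 1/a) = 6.637 × 10^20 × (4 × 10^-12 − 1 × 10^-12) = 1.9911 × 10^9 m²/s²;  vₚ = 44621.7 m/s ≈ 44.62 km/s
(c) vₐ² = GM (2/rₐ − 1/a) = 6.637 × 10^20 × (1.33333 × 10^-12 − 1 × 10^-12) = 2.21233 × 10^8 m²/s²;  vₐ = 14873.9 m/s ≈ 14.87 km/s

Final answer:
(a) eccentricity e = 0.5
(b) velocity at periapsis vₚ = 44.62 km/s
(c) velocity at apoapsis vₐ = 14.87 km/s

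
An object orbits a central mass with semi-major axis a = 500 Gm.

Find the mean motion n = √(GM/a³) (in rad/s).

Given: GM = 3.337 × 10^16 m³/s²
a = 500 Gm = 5 × 10^11 m
GM = 3.337 × 10^16 m³/s²
a³ = 1.25 × 10^35 m³
GM/a³ = (3.337 × 10^16) / (1.25 × 10^35) = 2.6696 × 10^-19 s⁻²
n = √(GM/a³) = 5.16682 × 10^-10 rad/s ≈ 5.167 × 10^-10 rad/s

Final answer: n = 5.167 × 10^-10 rad/s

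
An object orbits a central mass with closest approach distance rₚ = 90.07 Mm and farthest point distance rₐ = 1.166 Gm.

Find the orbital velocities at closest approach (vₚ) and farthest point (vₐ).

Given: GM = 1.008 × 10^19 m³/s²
rₚ = 90.07 Mm = 9.007 × 10^7 m
rₐ = 1.166 Gm = 1.166 × 10^9 m
GM = 1.008 × 10^19 m³/s²
a = (rₚ + rₐ)/2 = 6.28035 × 10^8 m
Vis-viva: v² = GM (2/r − 1/a)
vₚ² = 1.008 × 10^19 × (2.2205 × 10^-8 − 1.59227 × 10^-9) = 2.07776 × 10^11 m²/s²
vₚ = 455824 m/s ≈ 455.8 km/s
vₐ² = 1.008 × 10^19 × (1.71527 × 10^-9 − 1.59227 × 10^-9) = 1.23982 × 10^9 m²/s²
vₐ = 35211.1 m/s ≈ 35.21 km/s

Final answer: vₚ = 455.8 km/s, vₐ = 35.21 km/s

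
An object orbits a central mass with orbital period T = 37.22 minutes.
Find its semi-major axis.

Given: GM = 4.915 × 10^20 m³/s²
T = 37.22 minutes = 2233.2 s
GM = 4.915 × 10^20 m³/s²
Kepler's third law: a³ = GM T² / (4π²)
T² = 4.98718 × 10^6 s²
a³ = (4.915 × 10^20) × (4.98718 × 10^6) / (4π²) = 6.20896 × 10^25 m³
a = (a³)^(1/3) = 3.9598 × 10^8 m ≈ 396 Mm

Final answer: 396 Mm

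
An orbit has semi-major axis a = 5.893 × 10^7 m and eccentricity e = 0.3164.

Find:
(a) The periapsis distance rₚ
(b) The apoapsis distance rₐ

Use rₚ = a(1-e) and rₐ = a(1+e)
a = 5.893 × 10^7 m
e = 0.3164:  1 − e = 0.6836,  1 + e = 1.3164
(a) rₚ = a(1 − e) = 5.893 × 10^7 m × 0.6836 = 4.02845 × 10^7 m ≈ 4.028 × 10^7 m
(b) rₐ = a(1 + e) = 5.893 × 10^7 m × 1.3164 = 7.75755 × 10^7 m ≈ 7.758 × 10^7 m

Final answer:
(a) rₚ = 4.028 × 10^7 m
(b) rₐ = 7.758 × 10^7 m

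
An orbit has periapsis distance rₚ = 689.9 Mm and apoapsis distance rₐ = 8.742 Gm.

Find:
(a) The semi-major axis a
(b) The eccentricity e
rₚ = 689.9 Mm = 6.899 × 10^8 m
rₐ = 8.742 Gm = 8.742 × 10^9 m
(a) a = (rₚ + rₐ)/2 = 4.71595 × 10^9 m ≈ 4.716 Gm
(b) e = (rₐ − rₚ)/(rₐ + rₚ) = (8.0521 × 10^9) / (9.4319 × 10^9) = 0.853709

Final answer:
(a) a = 4.716 Gm
(b) e = 0.8537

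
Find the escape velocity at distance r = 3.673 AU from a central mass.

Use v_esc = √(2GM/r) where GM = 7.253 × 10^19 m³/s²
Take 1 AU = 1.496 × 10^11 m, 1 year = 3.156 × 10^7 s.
r = 3.673 AU = 5.49481 × 10^11 m
GM = 7.253 × 10^19 m³/s²
2GM/r = 2 × (7.253 × 10^19) / (5.49481 × 10^11) = 2.63995 × 10^8 m²/s²
v_esc = √(2GM/r) = 16247.9 m/s ≈ 3.428 AU/year

Final answer: 3.428 AU/year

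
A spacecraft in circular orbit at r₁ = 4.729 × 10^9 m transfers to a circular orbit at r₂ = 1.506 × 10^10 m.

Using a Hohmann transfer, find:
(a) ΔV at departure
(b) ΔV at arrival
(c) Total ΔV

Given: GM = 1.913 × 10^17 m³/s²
r₁ = 4.729 × 10^9 m
r₂ = 1.506 × 10^10 m
GM = 1.913 × 10^17 m³/s²
Transfer ellipse: a_t = (r₁ + r₂)/2 = 9.8945 × 10^9 m
Circular speed at r₁: v₁ = √(GM/r₁) = 6360.23 m/s
Transfer speed at r₁ (periapsis): v₁ₜ = √(GM(2/r₁ − 1/a_t)) = 7846.72 m/s
(a) ΔV₁ = v₁ₜ − v₁ = 1486.49 m/s ≈ 1.486 km/s
Circular speed at r₂: v₂ = √(GM/r₂) = 3564.06 m/s
Transfer speed at r₂ (apoapsis): v₂ₜ = √(GM(2/r₂ − 1/a_t)) = 2463.95 m/s
(b) ΔV₂ = v₂ − v₂ₜ = 1100.11 m/s ≈ 1.1 km/s
(c) ΔV_total = ΔV₁ + ΔV₂ = 2586.6 m/s ≈ 2.587 km/s

Final answer:
(a) ΔV₁ = 1.486 km/s
(b) ΔV₂ = 1.1 km/s
(c) ΔV_total = 2.587 km/s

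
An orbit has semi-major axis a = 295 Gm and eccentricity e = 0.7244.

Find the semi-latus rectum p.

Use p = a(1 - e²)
a = 295 Gm = 2.95 × 10^11 m
e = 0.7244,  e² = 0.524755,  1 − e² = 0.475245
p = a(1 − e²) = 2.95 × 10^11 m × 0.475245 = 1.40197 × 10^11 m ≈ 140.2 Gm

Final answer: p = 140.2 Gm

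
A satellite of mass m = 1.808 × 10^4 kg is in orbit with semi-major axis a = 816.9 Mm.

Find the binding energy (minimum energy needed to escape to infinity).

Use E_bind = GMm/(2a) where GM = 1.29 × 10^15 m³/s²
a = 816.9 Mm = 8.169 × 10^8 m
GM = 1.29 × 10^15 m³/s²
m = 1.808 × 10^4 kg
GMm = 1.29 × 10^15 × 18080 = 2.33232 × 10^19 m³·kg/s²
2a = 1.6338 × 10^9 m
E_bind = GMm/(2a) = 1.42754 × 10^10 J ≈ 14.28 GJ

Final answer: 14.28 GJ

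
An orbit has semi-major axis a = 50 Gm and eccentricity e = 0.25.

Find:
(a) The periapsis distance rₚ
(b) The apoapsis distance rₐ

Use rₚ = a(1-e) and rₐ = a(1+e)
a = 50 Gm = 5 × 10^10 m
e = 0.25:  1 − e = 0.75,  1 + e = 1.25
(a) rₚ = a(1 − e) = 5 × 10^10 m × 0.75 = 3.75 × 10^10 m ≈ 37.5 Gm
(b) rₐ = a(1 + e) = 5 × 10^10 m × 1.25 = 6.25 × 10^10 m ≈ 62.5 Gm

Final answer:
(a) rₚ = 37.5 Gm
(b) rₐ = 62.5 Gm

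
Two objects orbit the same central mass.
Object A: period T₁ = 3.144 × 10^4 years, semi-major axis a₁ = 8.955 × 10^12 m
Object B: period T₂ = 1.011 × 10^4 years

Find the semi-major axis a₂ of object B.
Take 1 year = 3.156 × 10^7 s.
T₁ = 3.144 × 10^4 years = 9.92246 × 10^11 s
T₂ = 1.011 × 10^4 years = 3.19072 × 10^11 s
a₁ = 8.955 × 10^12 m
Kepler's third law: (T₂/T₁)² = (a₂/a₁)³  ⇒  a₂ = a₁ (T₂/T₁)^(2/3)
T₂/T₁ = 0.321565
(T₂/T₁)^(2/3) = 0.469367
a₂ = 8.955 × 10^12 m × 0.469367 = 4.20318 × 10^12 m ≈ 4.203 × 10^12 m

Final answer: a₂ = 4.203 × 10^12 m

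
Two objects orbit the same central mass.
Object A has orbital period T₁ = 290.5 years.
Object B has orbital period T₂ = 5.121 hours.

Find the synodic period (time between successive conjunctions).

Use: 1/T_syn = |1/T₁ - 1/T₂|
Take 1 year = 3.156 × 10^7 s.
T₁ = 290.5 years = 9.16818 × 10^9 s
T₂ = 5.121 hours = 18435.6 s
1/T₁ = 1.09073 × 10^-10 s⁻¹
1/T₂ = 5.42429 × 10^-5 s⁻¹
|1/T₁ − 1/T₂| = 5.42428 × 10^-5 s⁻¹
T_syn = 1 / |1/T₁ − 1/T₂| = 18435.6 s ≈ 5.121 hours

Final answer: T_syn = 5.121 hours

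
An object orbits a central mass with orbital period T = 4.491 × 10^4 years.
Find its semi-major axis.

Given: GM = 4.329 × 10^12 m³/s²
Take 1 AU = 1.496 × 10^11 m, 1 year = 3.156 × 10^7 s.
T = 4.491 × 10^4 years = 1.41736 × 10^12 s
GM = 4.329 × 10^12 m³/s²
Kepler's third law: a³ = GM T² / (4π²)
T² = 2.00891 × 10^24 s²
a³ = (4.329 × 10^12) × (2.00891 × 10^24) / (4π²) = 2.20287 × 10^35 m³
a = (a³)^(1/3) = 6.03943 × 10^11 m ≈ 4.037 AU

Final answer: 4.037 AU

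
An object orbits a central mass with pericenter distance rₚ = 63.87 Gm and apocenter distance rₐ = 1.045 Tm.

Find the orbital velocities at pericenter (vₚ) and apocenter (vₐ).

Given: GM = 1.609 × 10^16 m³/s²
rₚ = 63.87 Gm = 6.387 × 10^10 m
rₐ = 1.045 Tm = 1.045 × 10^12 m
GM = 1.609 × 10^16 m³/s²
a = (rₚ + rₐ)/2 = 5.54435 × 10^11 m
Vis-viva: v² = GM (2/r − 1/a)
vₚ² = 1.609 × 10^16 × (3.13136 × 10^-11 − 1.80364 × 10^-12) = 474815 m²/s²
vₚ = 689.068 m/s ≈ 689.1 m/s
vₐ² = 1.609 × 10^16 × (1.91388 × 10^-12 − 1.80364 × 10^-12) = 1773.72 m²/s²
vₐ = 42.1156 m/s ≈ 42.12 m/s

Final answer: vₚ = 689.1 m/s, vₐ = 42.12 m/s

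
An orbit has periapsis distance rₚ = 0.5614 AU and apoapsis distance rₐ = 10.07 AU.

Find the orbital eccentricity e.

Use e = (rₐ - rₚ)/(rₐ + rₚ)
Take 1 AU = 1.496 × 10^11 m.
rₚ = 0.5614 AU = 8.39854 × 10^10 m
rₐ = 10.07 AU = 1.50647 × 10^12 m
rₐ − rₚ = 1.42249 × 10^12 m
rₐ + rₚ = 1.59046 × 10^12 m
e = (rₐ − rₚ)/(rₐ + rₚ) = 0.894388

Final answer: e = 0.8944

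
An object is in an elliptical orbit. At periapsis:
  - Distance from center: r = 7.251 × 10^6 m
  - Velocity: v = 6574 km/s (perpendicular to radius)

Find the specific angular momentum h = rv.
r = 7.251 × 10^6 m
v = 6574 km/s = 6.574 × 10^6 m/s
h = rv = 7.251 × 10^6 × 6.574 × 10^6 = 4.76681 × 10^13 m²/s ≈ 4.767 × 10^13 m²/s

Final answer: h = 4.767 × 10^13 m²/s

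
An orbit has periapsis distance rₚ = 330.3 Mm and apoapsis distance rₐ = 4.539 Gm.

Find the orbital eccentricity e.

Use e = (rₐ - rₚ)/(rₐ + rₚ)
rₚ = 330.3 Mm = 3.303 × 10^8 m
rₐ = 4.539 Gm = 4.539 × 10^9 m
rₐ − rₚ = 4.2087 × 10^9 m
rₐ + rₚ = 4.8693 × 10^9 m
e = (rₐ − rₚ)/(rₐ + rₚ) = 0.864334

Final answer: e = 0.8643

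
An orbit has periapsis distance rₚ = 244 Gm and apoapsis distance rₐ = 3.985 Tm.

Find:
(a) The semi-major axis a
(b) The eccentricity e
rₚ = 244 Gm = 2.44 × 10^11 m
rₐ = 3.985 Tm = 3.985 × 10^12 m
(a) a = (rₚ + rₐ)/2 = 2.1145 × 10^12 m ≈ 2.115 Tm
(b) e = (rₐ − rₚ)/(rₐ + rₚ) = (3.741 × 10^12) / (4.229 × 10^12) = 0.884606

Final answer:
(a) a = 2.115 Tm
(b) e = 0.8846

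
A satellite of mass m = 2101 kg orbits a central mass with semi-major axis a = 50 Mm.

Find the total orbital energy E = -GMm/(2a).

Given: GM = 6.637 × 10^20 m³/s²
a = 50 Mm = 5 × 10^7 m
GM = 6.637 × 10^20 m³/s²
2a = 1 × 10^8 m
GMm = 6.637 × 10^20 × 2101 = 1.39443 × 10^24 m³·kg/s²
E = −GMm/(2a) = -1.39443 × 10^16 J ≈ -13.94 PJ

Final answer: -13.94 PJ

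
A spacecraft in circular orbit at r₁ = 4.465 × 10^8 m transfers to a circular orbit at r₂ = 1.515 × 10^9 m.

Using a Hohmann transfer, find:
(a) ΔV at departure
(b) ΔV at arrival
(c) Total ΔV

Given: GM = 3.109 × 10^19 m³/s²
r₁ = 4.465 × 10^8 m
r₂ = 1.515 × 10^9 m
GM = 3.109 × 10^19 m³/s²
Transfer ellipse: a_t = (r₁ + r₂)/2 = 9.8075 × 10^8 m
Circular speed at r₁: v₁ = √(GM/r₁) = 263876 m/s
Transfer speed at r₁ (periapsis): v₁ₜ = √(GM(2/r₁ − 1/a_t)) = 327964 m/s
(a) ΔV₁ = v₁ₜ − v₁ = 64088.6 m/s ≈ 64.09 km/s
Circular speed at r₂: v₂ = √(GM/r₂) = 143253 m/s
Transfer speed at r₂ (apoapsis): v₂ₜ = √(GM(2/r₂ − 1/a_t)) = 96657.5 m/s
(b) ΔV₂ = v₂ − v₂ₜ = 46595.6 m/s ≈ 46.6 km/s
(c) ΔV_total = ΔV₁ + ΔV₂ = 110684 m/s ≈ 110.7 km/s

Final answer:
(a) ΔV₁ = 64.09 km/s
(b) ΔV₂ = 46.6 km/s
(c) ΔV_total = 110.7 km/s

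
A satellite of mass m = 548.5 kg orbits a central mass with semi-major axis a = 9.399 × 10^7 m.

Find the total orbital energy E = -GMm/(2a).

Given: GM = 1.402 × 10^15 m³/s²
a = 9.399 × 10^7 m
GM = 1.402 × 10^15 m³/s²
2a = 1.8798 × 10^8 m
GMm = 1.402 × 10^15 × 548.5 = 7.68997 × 10^17 m³·kg/s²
E = −GMm/(2a) = -4.09084 × 10^9 J ≈ -4.091 GJ

Final answer: -4.091 GJ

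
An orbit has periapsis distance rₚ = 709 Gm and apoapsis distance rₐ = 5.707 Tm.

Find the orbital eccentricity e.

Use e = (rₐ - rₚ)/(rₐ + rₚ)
rₚ = 709 Gm = 7.09 × 10^11 m
rₐ = 5.707 Tm = 5.707 × 10^12 m
rₐ − rₚ = 4.998 × 10^12 m
rₐ + rₚ = 6.416 × 10^12 m
e = (rₐ − rₚ)/(rₐ + rₚ) = 0.77899

Final answer: e = 0.779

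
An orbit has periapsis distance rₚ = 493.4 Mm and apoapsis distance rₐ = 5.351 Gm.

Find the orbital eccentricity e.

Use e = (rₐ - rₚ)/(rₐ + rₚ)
rₚ = 493.4 Mm = 4.934 × 10^8 m
rₐ = 5.351 Gm = 5.351 × 10^9 m
rₐ − rₚ = 4.8576 × 10^9 m
rₐ + rₚ = 5.8444 × 10^9 m
e = (rₐ − rₚ)/(rₐ + rₚ) = 0.831155

Final answer: e = 0.8312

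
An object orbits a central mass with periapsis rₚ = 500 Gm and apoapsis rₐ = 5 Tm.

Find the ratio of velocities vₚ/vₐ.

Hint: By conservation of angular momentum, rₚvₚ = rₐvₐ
rₚ = 500 Gm = 5 × 10^11 m
rₐ = 5 Tm = 5 × 10^12 m
rₚvₚ = rₐvₐ  ⇒  vₚ/vₐ = rₐ/rₚ
vₚ/vₐ = (5 × 10^12) / (5 × 10^11) = 10

Final answer: vₚ/vₐ = 10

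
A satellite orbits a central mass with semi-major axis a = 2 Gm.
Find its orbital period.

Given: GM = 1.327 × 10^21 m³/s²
a = 2 Gm = 2 × 10^9 m
GM = 1.327 × 10^21 m³/s²
a³ = 8 × 10^27 m³
T = 2π √(a³/GM) = 2π √((8 × 10^27) / (1.327 × 10^21)) = 2π × 2455.33 s
T = 15427.3 s ≈ 4.285 hours

Final answer: 4.285 hours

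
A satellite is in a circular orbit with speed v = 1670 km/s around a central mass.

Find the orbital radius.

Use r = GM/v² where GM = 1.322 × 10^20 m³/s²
v = 1670 km/s = 1.67 × 10^6 m/s
GM = 1.322 × 10^20 m³/s²
v² = 2.7889 × 10^12 m²/s²
r = GM/v² = (1.322 × 10^20) / (2.7889 × 10^12) = 4.74022 × 10^7 m ≈ 47.4 Mm

Final answer: 47.4 Mm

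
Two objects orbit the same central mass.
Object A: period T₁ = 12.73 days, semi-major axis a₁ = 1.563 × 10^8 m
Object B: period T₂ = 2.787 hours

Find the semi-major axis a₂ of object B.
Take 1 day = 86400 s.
T₁ = 12.73 days = 1.09987 × 10^6 s
T₂ = 2.787 hours = 10033.2 s
a₁ = 1.563 × 10^8 m
Kepler's third law: (T₂/T₁)² = (a₂/a₁)³  ⇒  a₂ = a₁ (T₂/T₁)^(2/3)
T₂/T₁ = 0.00912215
(T₂/T₁)^(2/3) = 0.0436581
a₂ = 1.563 × 10^8 m × 0.0436581 = 6.82376 × 10^6 m ≈ 6.824 × 10^6 m

Final answer: a₂ = 6.824 × 10^6 m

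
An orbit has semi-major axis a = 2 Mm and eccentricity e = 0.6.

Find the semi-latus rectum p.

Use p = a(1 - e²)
a = 2 Mm = 2 × 10^6 m
e = 0.6,  e² = 0.36,  1 − e² = 0.64
p = a(1 − e²) = 2 × 10^6 m × 0.64 = 1.28 × 10^6 m ≈ 1.28 Mm

Final answer: p = 1.28 Mm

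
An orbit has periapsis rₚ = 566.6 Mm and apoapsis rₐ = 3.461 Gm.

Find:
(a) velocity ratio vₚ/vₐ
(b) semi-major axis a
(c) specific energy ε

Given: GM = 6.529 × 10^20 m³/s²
rₚ = 566.6 Mm = 5.666 × 10^8 m
rₐ = 3.461 Gm = 3.461 × 10^9 m
GM = 6.529 × 10^20 m³/s²
a = (rₚ + rₐ)/2 = 2.0138 × 10^9 m
e = (rₐ − rₚ)/(rₐ + rₚ) = (2.8944 × 10^9) / (4.0276 × 10^9) = 0.718641
(a) vₚ/vₐ = rₐ/rₚ (angular momentum) = (3.461 × 10^9) / (5.666 × 10^8) = 6.10837 ≈ 6.108
(b) a = 2.0138 × 10^9 m ≈ 2.014 Gm
(c) 2a = 4.0276 × 10^9 m;  ε = −GM/(2a) = -1.62106 × 10^11 J/kg ≈ -162.1 GJ/kg

Final answer:
(a) velocity ratio vₚ/vₐ = 6.108
(b) semi-major axis a = 2.014 Gm
(c) specific energy ε = -162.1 GJ/kg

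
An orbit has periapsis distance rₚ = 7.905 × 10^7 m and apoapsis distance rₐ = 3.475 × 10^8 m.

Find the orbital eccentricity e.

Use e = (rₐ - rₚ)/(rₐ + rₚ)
rₚ = 7.905 × 10^7 m
rₐ = 3.475 × 10^8 m
rₐ − rₚ = 2.6845 × 10^8 m
rₐ + rₚ = 4.2655 × 10^8 m
e = (rₐ − rₚ)/(rₐ + rₚ) = 0.629352

Final answer: e = 0.6294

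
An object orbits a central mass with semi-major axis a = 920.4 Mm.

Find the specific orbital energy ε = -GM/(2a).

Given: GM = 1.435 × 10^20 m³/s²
a = 920.4 Mm = 9.204 × 10^8 m
GM = 1.435 × 10^20 m³/s²
2a = 1.8408 × 10^9 m
ε = −GM/(2a) = -7.79552 × 10^10 J/kg ≈ -77.96 GJ/kg

Final answer: -77.96 GJ/kg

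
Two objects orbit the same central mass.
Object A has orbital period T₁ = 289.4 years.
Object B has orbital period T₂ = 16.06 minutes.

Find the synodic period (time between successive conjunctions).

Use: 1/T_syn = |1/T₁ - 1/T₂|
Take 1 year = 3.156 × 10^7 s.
T₁ = 289.4 years = 9.13346 × 10^9 s
T₂ = 16.06 minutes = 963.6 s
1/T₁ = 1.09487 × 10^-10 s⁻¹
1/T₂ = 0.00103778 s⁻¹
|1/T₁ − 1/T₂| = 0.00103777 s⁻¹
T_syn = 1 / |1/T₁ − 1/T₂| = 963.6 s ≈ 16.06 minutes

Final answer: T_syn = 16.06 minutes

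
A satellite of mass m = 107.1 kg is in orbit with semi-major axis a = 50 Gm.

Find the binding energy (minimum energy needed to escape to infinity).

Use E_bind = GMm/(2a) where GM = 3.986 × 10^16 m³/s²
a = 50 Gm = 5 × 10^10 m
GM = 3.986 × 10^16 m³/s²
m = 107.1 kg
GMm = 3.986 × 10^16 × 107.1 = 4.26901 × 10^18 m³·kg/s²
2a = 1 × 10^11 m
E_bind = GMm/(2a) = 4.26901 × 10^7 J ≈ 42.69 MJ

Final answer: 42.69 MJ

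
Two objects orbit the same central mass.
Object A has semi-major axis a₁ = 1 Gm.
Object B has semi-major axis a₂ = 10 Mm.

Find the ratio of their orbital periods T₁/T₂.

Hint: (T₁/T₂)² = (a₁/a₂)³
a₁ = 1 Gm = 1 × 10^9 m
a₂ = 10 Mm = 1 × 10^7 m
a₁/a₂ = 100
T₁/T₂ = (a₁/a₂)^(3/2) = (100)^1.5 = 1000

Final answer: T₁/T₂ = 1000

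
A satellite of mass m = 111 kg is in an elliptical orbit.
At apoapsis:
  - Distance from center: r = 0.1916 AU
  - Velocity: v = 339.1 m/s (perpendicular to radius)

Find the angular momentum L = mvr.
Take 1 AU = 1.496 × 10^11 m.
r = 0.1916 AU = 2.86634 × 10^10 m
v = 339.1 m/s
vr = 339.1 × 2.86634 × 10^10 = 9.71975 × 10^12 m²/s
L = m × vr = 111 × 9.71975 × 10^12 = 1.07889 × 10^15 kg·m²/s ≈ 1.079 × 10^15 kg·m²/s

Final answer: L = 1.079 × 10^15 kg·m²/s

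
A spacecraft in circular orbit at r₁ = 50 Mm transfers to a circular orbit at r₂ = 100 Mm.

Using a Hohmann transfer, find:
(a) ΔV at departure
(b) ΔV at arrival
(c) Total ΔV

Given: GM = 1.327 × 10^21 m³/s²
r₁ = 50 Mm = 5 × 10^7 m
r₂ = 100 Mm = 1 × 10^8 m
GM = 1.327 × 10^21 m³/s²
Transfer ellipse: a_t = (r₁ + r₂)/2 = 7.5 × 10^7 m
Circular speed at r₁: v₁ = √(GM/r₁) = 5.1517 × 10^6 m/s
Transfer speed at r₁ (periapsis): v₁ₜ = √(GM(2/r₁ − 1/a_t)) = 5.94867 × 10^6 m/s
(a) ΔV₁ = v₁ₜ − v₁ = 796971 m/s ≈ 797 km/s
Circular speed at r₂: v₂ = √(GM/r₂) = 3.6428 × 10^6 m/s
Transfer speed at r₂ (apoapsis): v₂ₜ = √(GM(2/r₂ − 1/a_t)) = 2.97433 × 10^6 m/s
(b) ΔV₂ = v₂ − v₂ₜ = 668466 m/s ≈ 668.5 km/s
(c) ΔV_total = ΔV₁ + ΔV₂ = 1.46544 × 10^6 m/s ≈ 1465 km/s

Final answer:
(a) ΔV₁ = 797 km/s
(b) ΔV₂ = 668.5 km/s
(c) ΔV_total = 1465 km/s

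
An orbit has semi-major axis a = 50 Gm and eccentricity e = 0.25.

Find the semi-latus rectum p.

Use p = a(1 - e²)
a = 50 Gm = 5 × 10^10 m
e = 0.25,  e² = 0.0625,  1 − e² = 0.9375
p = a(1 − e²) = 5 × 10^10 m × 0.9375 = 4.6875 × 10^10 m ≈ 46.88 Gm

Final answer: p = 46.88 Gm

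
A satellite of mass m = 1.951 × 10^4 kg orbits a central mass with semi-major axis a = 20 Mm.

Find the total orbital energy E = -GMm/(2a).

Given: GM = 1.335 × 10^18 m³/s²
a = 20 Mm = 2 × 10^7 m
GM = 1.335 × 10^18 m³/s²
2a = 4 × 10^7 m
GMm = 1.335 × 10^18 × 19510 = 2.60459 × 10^22 m³·kg/s²
E = −GMm/(2a) = -6.51146 × 10^14 J ≈ -651.1 TJ

Final answer: -651.1 TJ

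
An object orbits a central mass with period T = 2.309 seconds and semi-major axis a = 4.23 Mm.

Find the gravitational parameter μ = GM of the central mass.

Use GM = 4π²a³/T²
T = 2.309 seconds
a = 4.23 Mm = 4.23 × 10^6 m
a³ = 7.5687 × 10^19 m³
T² = 5.33148 s²
GM = 4π² × (7.5687 × 10^19) / 5.33148 = 5.60445 × 10^20 m³/s²
GM ≈ 5.604 × 10^20 m³/s²

Final answer: GM = 5.604 × 10^20 m³/s²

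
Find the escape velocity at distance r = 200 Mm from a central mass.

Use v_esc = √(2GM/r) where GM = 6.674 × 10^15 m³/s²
r = 200 Mm = 2 × 10^8 m
GM = 6.674 × 10^15 m³/s²
2GM/r = 2 × (6.674 × 10^15) / (2 × 10^8) = 6.674 × 10^7 m²/s²
v_esc = √(2GM/r) = 8169.46 m/s ≈ 8.169 km/s

Final answer: 8.169 km/s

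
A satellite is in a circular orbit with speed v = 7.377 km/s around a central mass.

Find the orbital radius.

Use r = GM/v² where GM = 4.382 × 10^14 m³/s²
v = 7.377 km/s = 7377 m/s
GM = 4.382 × 10^14 m³/s²
v² = 5.44201 × 10^7 m²/s²
r = GM/v² = (4.382 × 10^14) / (5.44201 × 10^7) = 8.05217 × 10^6 m ≈ 8.052 Mm

Final answer: 8.052 Mm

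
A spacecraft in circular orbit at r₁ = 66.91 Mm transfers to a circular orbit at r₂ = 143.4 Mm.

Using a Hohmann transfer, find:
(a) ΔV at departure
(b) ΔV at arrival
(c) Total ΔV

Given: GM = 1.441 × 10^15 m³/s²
r₁ = 66.91 Mm = 6.691 × 10^7 m
r₂ = 143.4 Mm = 1.434 × 10^8 m
GM = 1.441 × 10^15 m³/s²
Transfer ellipse: a_t = (r₁ + r₂)/2 = 1.05155 × 10^8 m
Circular speed at r₁: v₁ = √(GM/r₁) = 4640.73 m/s
Transfer speed at r₁ (periapsis): v₁ₜ = √(GM(2/r₁ − 1/a_t)) = 5419.34 m/s
(a) ΔV₁ = v₁ₜ − v₁ = 778.604 m/s ≈ 778.6 m/s
Circular speed at r₂: v₂ = √(GM/r₂) = 3169.99 m/s
Transfer speed at r₂ (apoapsis): v₂ₜ = √(GM(2/r₂ − 1/a_t)) = 2528.65 m/s
(b) ΔV₂ = v₂ − v₂ₜ = 641.341 m/s ≈ 641.3 m/s
(c) ΔV_total = ΔV₁ + ΔV₂ = 1419.95 m/s ≈ 1.42 km/s

Final answer:
(a) ΔV₁ = 778.6 m/s
(b) ΔV₂ = 641.3 m/s
(c) ΔV_total = 1.42 km/s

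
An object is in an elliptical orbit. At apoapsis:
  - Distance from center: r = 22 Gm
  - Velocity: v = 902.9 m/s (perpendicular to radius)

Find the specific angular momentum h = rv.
r = 22 Gm = 2.2 × 10^10 m
v = 902.9 m/s
h = rv = 2.2 × 10^10 × 902.9 = 1.98638 × 10^13 m²/s ≈ 1.986 × 10^13 m²/s

Final answer: h = 1.986 × 10^13 m²/s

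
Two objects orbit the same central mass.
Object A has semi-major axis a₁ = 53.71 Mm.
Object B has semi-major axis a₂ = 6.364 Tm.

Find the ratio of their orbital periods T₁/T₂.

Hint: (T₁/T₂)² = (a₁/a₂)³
a₁ = 53.71 Mm = 5.371 × 10^7 m
a₂ = 6.364 Tm = 6.364 × 10^12 m
a₁/a₂ = 8.43966 × 10^-6
T₁/T₂ = (a₁/a₂)^(3/2) = (8.43966 × 10^-6)^1.5 = 2.45181 × 10^-8

Final answer: T₁/T₂ = 2.452 × 10^-8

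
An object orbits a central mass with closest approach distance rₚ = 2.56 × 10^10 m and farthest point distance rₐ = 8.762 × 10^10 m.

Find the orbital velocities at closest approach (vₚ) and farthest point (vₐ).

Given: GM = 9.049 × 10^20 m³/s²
rₚ = 2.56 × 10^10 m
rₐ = 8.762 × 10^10 m
GM = 9.049 × 10^20 m³/s²
a = (rₚ + rₐ)/2 = 5.661 × 10^10 m
Vis-viva: v² = GM (2/r − 1/a)
vₚ² = 9.049 × 10^20 × (7.8125 × 10^-11 − 1.76647 × 10^-11) = 5.47105 × 10^10 m²/s²
vₚ = 233903 m/s ≈ 233.9 km/s
vₐ² = 9.049 × 10^20 × (2.28258 × 10^-11 − 1.76647 × 10^-11) = 4.67029 × 10^9 m²/s²
vₐ = 68339.5 m/s ≈ 68.34 km/s

Final answer: vₚ = 233.9 km/s, vₐ = 68.34 km/s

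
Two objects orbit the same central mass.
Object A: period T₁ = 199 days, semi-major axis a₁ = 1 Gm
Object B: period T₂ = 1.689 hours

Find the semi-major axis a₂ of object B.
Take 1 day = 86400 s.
T₁ = 199 days = 1.71936 × 10^7 s
T₂ = 1.689 hours = 6080.4 s
a₁ = 1 Gm = 1 × 10^9 m
Kepler's third law: (T₂/T₁)² = (a₂/a₁)³  ⇒  a₂ = a₁ (T₂/T₁)^(2/3)
T₂/T₁ = 0.000353643
(T₂/T₁)^(2/3) = 0.00500085
a₂ = 1 × 10^9 m × 0.00500085 = 5.00085 × 10^6 m ≈ 5.001 Mm

Final answer: a₂ = 5.001 Mm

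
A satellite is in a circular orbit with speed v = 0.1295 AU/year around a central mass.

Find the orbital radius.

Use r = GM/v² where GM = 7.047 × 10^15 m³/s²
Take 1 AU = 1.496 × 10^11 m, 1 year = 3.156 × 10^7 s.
v = 0.1295 AU/year = 613.853 m/s
GM = 7.047 × 10^15 m³/s²
v² = 376815 m²/s²
r = GM/v² = (7.047 × 10^15) / 376815 = 1.87015 × 10^10 m ≈ 0.125 AU

Final answer: 0.125 AU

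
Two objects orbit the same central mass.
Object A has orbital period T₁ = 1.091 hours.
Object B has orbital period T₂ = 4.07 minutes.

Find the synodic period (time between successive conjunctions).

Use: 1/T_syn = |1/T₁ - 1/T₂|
T₁ = 1.091 hours = 3927.6 s
T₂ = 4.07 minutes = 244.2 s
1/T₁ = 0.000254608 s⁻¹
1/T₂ = 0.004095 s⁻¹
|1/T₁ − 1/T₂| = 0.0038404 s⁻¹
T_syn = 1 / |1/T₁ − 1/T₂| = 260.39 s ≈ 4.34 minutes

Final answer: T_syn = 4.34 minutes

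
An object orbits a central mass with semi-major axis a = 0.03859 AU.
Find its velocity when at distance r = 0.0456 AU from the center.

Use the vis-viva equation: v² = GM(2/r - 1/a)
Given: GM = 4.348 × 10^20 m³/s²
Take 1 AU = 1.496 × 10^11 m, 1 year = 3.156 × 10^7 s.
a = 0.03859 AU = 5.77306 × 10^9 m
r = 0.0456 AU = 6.82176 × 10^9 m
GM = 4.348 × 10^20 m³/s²
2/r − 1/a = 2.93179 × 10^-10 − 1.73218 × 10^-10 = 1.19961 × 10^-10 m⁻¹
v² = GM (2/r − 1/a) = 5.21591 × 10^10 m²/s²
v = 228384 m/s ≈ 48.18 AU/year

Final answer: 48.18 AU/year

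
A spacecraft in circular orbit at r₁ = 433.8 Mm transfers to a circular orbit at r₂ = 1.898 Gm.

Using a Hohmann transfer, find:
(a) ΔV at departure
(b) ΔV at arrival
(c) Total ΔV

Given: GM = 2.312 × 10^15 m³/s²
r₁ = 433.8 Mm = 4.338 × 10^8 m
r₂ = 1.898 Gm = 1.898 × 10^9 m
GM = 2.312 × 10^15 m³/s²
Transfer ellipse: a_t = (r₁ + r₂)/2 = 1.1659 × 10^9 m
Circular speed at r₁: v₁ = √(GM/r₁) = 2308.6 m/s
Transfer speed at r₁ (periapsis): v₁ₜ = √(GM(2/r₁ − 1/a_t)) = 2945.55 m/s
(a) ΔV₁ = v₁ₜ − v₁ = 636.949 m/s ≈ 636.9 m/s
Circular speed at r₂: v₂ = √(GM/r₂) = 1103.69 m/s
Transfer speed at r₂ (apoapsis): v₂ₜ = √(GM(2/r₂ − 1/a_t)) = 673.225 m/s
(b) ΔV₂ = v₂ − v₂ₜ = 430.462 m/s ≈ 430.5 m/s
(c) ΔV_total = ΔV₁ + ΔV₂ = 1067.41 m/s ≈ 1.067 km/s

Final answer:
(a) ΔV₁ = 636.9 m/s
(b) ΔV₂ = 430.5 m/s
(c) ΔV_total = 1.067 km/s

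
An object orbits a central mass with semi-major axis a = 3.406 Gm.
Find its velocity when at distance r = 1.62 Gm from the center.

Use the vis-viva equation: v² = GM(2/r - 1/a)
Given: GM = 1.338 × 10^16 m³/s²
a = 3.406 Gm = 3.406 × 10^9 m
r = 1.62 Gm = 1.62 × 10^9 m
GM = 1.338 × 10^16 m³/s²
2/r − 1/a = 1.23457 × 10^-9 − 2.936 × 10^-10 = 9.40968 × 10^-10 m⁻¹
v² = GM (2/r − 1/a) = 1.25902 × 10^7 m²/s²
v = 3548.26 m/s ≈ 3.548 km/s

Final answer: 3.548 km/s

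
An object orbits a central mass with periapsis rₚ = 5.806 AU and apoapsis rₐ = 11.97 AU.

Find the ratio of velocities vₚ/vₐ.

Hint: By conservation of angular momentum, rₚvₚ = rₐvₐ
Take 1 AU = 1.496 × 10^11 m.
rₚ = 5.806 AU = 8.68578 × 10^11 m
rₐ = 11.97 AU = 1.79071 × 10^12 m
rₚvₚ = rₐvₐ  ⇒  vₚ/vₐ = rₐ/rₚ
vₚ/vₐ = (1.79071 × 10^12) / (8.68578 × 10^11) = 2.06166

Final answer: vₚ/vₐ = 2.062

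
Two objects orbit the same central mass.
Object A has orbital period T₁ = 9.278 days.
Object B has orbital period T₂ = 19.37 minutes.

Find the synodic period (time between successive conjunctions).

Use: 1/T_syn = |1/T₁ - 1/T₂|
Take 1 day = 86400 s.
T₁ = 9.278 days = 801619 s
T₂ = 19.37 minutes = 1162.2 s
1/T₁ = 1.24748 × 10^-6 s⁻¹
1/T₂ = 0.000860437 s⁻¹
|1/T₁ − 1/T₂| = 0.00085919 s⁻¹
T_syn = 1 / |1/T₁ − 1/T₂| = 1163.89 s ≈ 19.4 minutes

Final answer: T_syn = 19.4 minutes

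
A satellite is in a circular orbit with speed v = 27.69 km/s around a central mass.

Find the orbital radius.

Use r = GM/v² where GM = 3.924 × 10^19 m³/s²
v = 27.69 km/s = 27690 m/s
GM = 3.924 × 10^19 m³/s²
v² = 7.66736 × 10^8 m²/s²
r = GM/v² = (3.924 × 10^19) / (7.66736 × 10^8) = 5.1178 × 10^10 m ≈ 51.18 Gm

Final answer: 51.18 Gm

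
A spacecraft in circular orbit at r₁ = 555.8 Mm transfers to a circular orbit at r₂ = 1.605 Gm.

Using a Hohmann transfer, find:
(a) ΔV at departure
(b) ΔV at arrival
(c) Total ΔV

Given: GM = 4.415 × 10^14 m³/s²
r₁ = 555.8 Mm = 5.558 × 10^8 m
r₂ = 1.605 Gm = 1.605 × 10^9 m
GM = 4.415 × 10^14 m³/s²
Transfer ellipse: a_t = (r₁ + r₂)/2 = 1.0804 × 10^9 m
Circular speed at r₁: v₁ = √(GM/r₁) = 891.263 m/s
Transfer speed at r₁ (periapsis): v₁ₜ = √(GM(2/r₁ − 1/a_t)) = 1086.3 m/s
(a) ΔV₁ = v₁ₜ − v₁ = 195.04 m/s ≈ 195 m/s
Circular speed at r₂: v₂ = √(GM/r₂) = 524.479 m/s
Transfer speed at r₂ (apoapsis): v₂ₜ = √(GM(2/r₂ − 1/a_t)) = 376.179 m/s
(b) ΔV₂ = v₂ − v₂ₜ = 148.299 m/s ≈ 148.3 m/s
(c) ΔV_total = ΔV₁ + ΔV₂ = 343.34 m/s ≈ 343.3 m/s

Final answer:
(a) ΔV₁ = 195 m/s
(b) ΔV₂ = 148.3 m/s
(c) ΔV_total = 343.3 m/s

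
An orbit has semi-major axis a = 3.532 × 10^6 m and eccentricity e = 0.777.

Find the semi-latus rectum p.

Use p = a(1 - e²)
a = 3.532 × 10^6 m
e = 0.777,  e² = 0.603729,  1 − e² = 0.396271
p = a(1 − e²) = 3.532 × 10^6 m × 0.396271 = 1.39963 × 10^6 m ≈ 1.4 × 10^6 m

Final answer: p = 1.4 × 10^6 m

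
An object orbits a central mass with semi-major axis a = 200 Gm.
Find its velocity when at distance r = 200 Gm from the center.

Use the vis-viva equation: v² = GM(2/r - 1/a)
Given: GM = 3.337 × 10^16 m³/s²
a = 200 Gm = 2 × 10^11 m
r = 200 Gm = 2 × 10^11 m
GM = 3.337 × 10^16 m³/s²
2/r − 1/a = 1 × 10^-11 − 5 × 10^-12 = 5 × 10^-12 m⁻¹
v² = GM (2/r − 1/a) = 166850 m²/s²
v = 408.473 m/s ≈ 408.5 m/s

Final answer: 408.5 m/s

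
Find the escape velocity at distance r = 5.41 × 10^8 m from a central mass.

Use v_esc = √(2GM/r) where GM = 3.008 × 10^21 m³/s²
r = 5.41 × 10^8 m
GM = 3.008 × 10^21 m³/s²
2GM/r = 2 × (3.008 × 10^21) / (5.41 × 10^8) = 1.11201 × 10^13 m²/s²
v_esc = √(2GM/r) = 3.33469 × 10^6 m/s ≈ 3335 km/s

Final answer: 3335 km/s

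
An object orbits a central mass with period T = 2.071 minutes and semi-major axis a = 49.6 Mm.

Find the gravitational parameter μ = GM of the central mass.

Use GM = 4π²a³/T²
T = 2.071 minutes = 124.26 s
a = 49.6 Mm = 4.96 × 10^7 m
a³ = 1.22024 × 10^23 m³
T² = 15440.5 s²
GM = 4π² × (1.22024 × 10^23) / 15440.5 = 3.11991 × 10^20 m³/s²
GM ≈ 3.12 × 10^20 m³/s²

Final answer: GM = 3.12 × 10^20 m³/s²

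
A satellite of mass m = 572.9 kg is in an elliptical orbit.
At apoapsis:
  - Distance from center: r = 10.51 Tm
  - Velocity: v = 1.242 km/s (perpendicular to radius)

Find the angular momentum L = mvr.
r = 10.51 Tm = 1.051 × 10^13 m
v = 1.242 km/s = 1242 m/s
vr = 1242 × 1.051 × 10^13 = 1.30534 × 10^16 m²/s
L = m × vr = 572.9 × 1.30534 × 10^16 = 7.4783 × 10^18 kg·m²/s ≈ 7.478 × 10^18 kg·m²/s

Final answer: L = 7.478 × 10^18 kg·m²/s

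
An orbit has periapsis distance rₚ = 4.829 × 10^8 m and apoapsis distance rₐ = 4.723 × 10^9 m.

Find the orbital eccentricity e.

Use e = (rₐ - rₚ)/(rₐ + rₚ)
rₚ = 4.829 × 10^8 m
rₐ = 4.723 × 10^9 m
rₐ − rₚ = 4.2401 × 10^9 m
rₐ + rₚ = 5.2059 × 10^9 m
e = (rₐ − rₚ)/(rₐ + rₚ) = 0.81448

Final answer: e = 0.8145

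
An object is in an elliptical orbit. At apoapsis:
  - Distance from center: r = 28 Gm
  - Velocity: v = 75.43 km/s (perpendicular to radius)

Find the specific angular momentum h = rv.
r = 28 Gm = 2.8 × 10^10 m
v = 75.43 km/s = 75430 m/s
h = rv = 2.8 × 10^10 × 75430 = 2.11204 × 10^15 m²/s ≈ 2.112 × 10^15 m²/s

Final answer: h = 2.112 × 10^15 m²/s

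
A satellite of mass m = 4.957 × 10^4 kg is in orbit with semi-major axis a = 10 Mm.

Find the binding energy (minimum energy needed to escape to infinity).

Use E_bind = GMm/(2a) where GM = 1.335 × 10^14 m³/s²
a = 10 Mm = 1 × 10^7 m
GM = 1.335 × 10^14 m³/s²
m = 4.957 × 10^4 kg
GMm = 1.335 × 10^14 × 49570 = 6.6176 × 10^18 m³·kg/s²
2a = 2 × 10^7 m
E_bind = GMm/(2a) = 3.3088 × 10^11 J ≈ 330.9 GJ

Final answer: 330.9 GJ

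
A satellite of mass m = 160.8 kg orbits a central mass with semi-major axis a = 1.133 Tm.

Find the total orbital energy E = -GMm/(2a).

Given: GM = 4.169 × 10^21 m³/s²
a = 1.133 Tm = 1.133 × 10^12 m
GM = 4.169 × 10^21 m³/s²
2a = 2.266 × 10^12 m
GMm = 4.169 × 10^21 × 160.8 = 6.70375 × 10^23 m³·kg/s²
E = −GMm/(2a) = -2.95841 × 10^11 J ≈ -295.8 GJ

Final answer: -295.8 GJ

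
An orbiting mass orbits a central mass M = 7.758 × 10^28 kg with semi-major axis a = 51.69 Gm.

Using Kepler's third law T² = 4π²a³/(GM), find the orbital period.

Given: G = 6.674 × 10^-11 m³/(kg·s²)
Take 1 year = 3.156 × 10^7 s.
M = 7.758 × 10^28 kg
GM = G × M = 6.674 × 10^-11 × 7.758 × 10^28 = 5.17769 × 10^18 m³/s²
a = 51.69 Gm = 5.169 × 10^10 m
a³ = 1.38108 × 10^32 m³
T = 2π √(a³/GM) = 2π √((1.38108 × 10^32) / (5.17769 × 10^18)) = 2π × 5.16466 × 10^6 s
T = 3.24505 × 10^7 s ≈ 1.028 years

Final answer: 1.028 years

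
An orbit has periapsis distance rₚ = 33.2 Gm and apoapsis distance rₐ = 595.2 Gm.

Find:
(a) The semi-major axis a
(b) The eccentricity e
rₚ = 33.2 Gm = 3.32 × 10^10 m
rₐ = 595.2 Gm = 5.952 × 10^11 m
(a) a = (rₚ + rₐ)/2 = 3.142 × 10^11 m ≈ 314.2 Gm
(b) e = (rₐ − rₚ)/(rₐ + rₚ) = (5.62 × 10^11) / (6.284 × 10^11) = 0.894335

Final answer:
(a) a = 314.2 Gm
(b) e = 0.8943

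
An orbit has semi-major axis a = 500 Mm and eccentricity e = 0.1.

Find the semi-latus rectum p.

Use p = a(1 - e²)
a = 500 Mm = 5 × 10^8 m
e = 0.1,  e² = 0.01,  1 − e² = 0.99
p = a(1 − e²) = 5 × 10^8 m × 0.99 = 4.95 × 10^8 m ≈ 495 Mm

Final answer: p = 495 Mm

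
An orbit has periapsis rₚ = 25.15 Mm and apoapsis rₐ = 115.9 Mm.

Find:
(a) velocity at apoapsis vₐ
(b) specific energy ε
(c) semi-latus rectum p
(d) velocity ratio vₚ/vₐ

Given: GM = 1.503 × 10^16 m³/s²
rₚ = 25.15 Mm = 2.515 × 10^7 m
rₐ = 115.9 Mm = 1.159 × 10^8 m
GM = 1.503 × 10^16 m³/s²
a = (rₚ + rₐ)/2 = 7.0525 × 10^7 m
e = (rₐ − rₚ)/(rₐ + rₚ) = (9.075 × 10^7) / (1.4105 × 10^8) = 0.643389
(a) vₐ² = GM (2/rₐ − 1/a) = 1.503 × 10^16 × (1.72563 × 10^-8 − 1.41794 × 10^-8) = 4.62456 × 10^7 m²/s²;  vₐ = 6800.41 m/s ≈ 6.8 km/s
(b) 2a = 1.4105 × 10^8 m;  ε = −GM/(2a) = -1.06558 × 10^8 J/kg ≈ -106.6 MJ/kg
(c) 1 − e² = 0.586051;  p = a(1 − e²) = 7.0525 × 10^7 × 0.586051 = 4.13312 × 10^7 m ≈ 41.33 Mm
(d) vₚ/vₐ = rₐ/rₚ (angular momentum) = (1.159 × 10^8) / (2.515 × 10^7) = 4.60835 ≈ 4.608

Final answer:
(a) velocity at apoapsis vₐ = 6.8 km/s
(b) specific energy ε = -106.6 MJ/kg
(c) semi-latus rectum p = 41.33 Mm
(d) velocity ratio vₚ/vₐ = 4.608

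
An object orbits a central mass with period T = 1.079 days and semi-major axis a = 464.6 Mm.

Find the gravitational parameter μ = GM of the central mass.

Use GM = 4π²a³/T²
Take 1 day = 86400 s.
T = 1.079 days = 93225.6 s
a = 464.6 Mm = 4.646 × 10^8 m
a³ = 1.00285 × 10^26 m³
T² = 8.69101 × 10^9 s²
GM = 4π² × (1.00285 × 10^26) / (8.69101 × 10^9) = 4.5554 × 10^17 m³/s²
GM ≈ 4.555 × 10^17 m³/s²

Final answer: GM = 4.555 × 10^17 m³/s²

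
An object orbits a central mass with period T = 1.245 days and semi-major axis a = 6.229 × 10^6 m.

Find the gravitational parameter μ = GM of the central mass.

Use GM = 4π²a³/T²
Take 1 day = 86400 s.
T = 1.245 days = 107568 s
a = 6.229 × 10^6 m
a³ = 2.41688 × 10^20 m³
T² = 1.15709 × 10^10 s²
GM = 4π² × (2.41688 × 10^20) / (1.15709 × 10^10) = 8.2461 × 10^11 m³/s²
GM ≈ 8.246 × 10^11 m³/s²

Final answer: GM = 8.246 × 10^11 m³/s²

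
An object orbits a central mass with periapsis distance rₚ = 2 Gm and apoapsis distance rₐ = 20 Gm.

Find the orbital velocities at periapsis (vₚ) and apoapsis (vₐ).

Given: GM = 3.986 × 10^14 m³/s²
rₚ = 2 Gm = 2 × 10^9 m
rₐ = 20 Gm = 2 × 10^10 m
GM = 3.986 × 10^14 m³/s²
a = (rₚ + rₐ)/2 = 1.1 × 10^10 m
Vis-viva: v² = GM (2/r − 1/a)
vₚ² = 3.986 × 10^14 × (1 × 10^-9 − 9.09091 × 10^-11) = 362364 m²/s²
vₚ = 601.966 m/s ≈ 602 m/s
vₐ² = 3.986 × 10^14 × (1 × 10^-10 − 9.09091 × 10^-11) = 3623.64 m²/s²
vₐ = 60.1966 m/s ≈ 60.2 m/s

Final answer: vₚ = 602 m/s, vₐ = 60.2 m/s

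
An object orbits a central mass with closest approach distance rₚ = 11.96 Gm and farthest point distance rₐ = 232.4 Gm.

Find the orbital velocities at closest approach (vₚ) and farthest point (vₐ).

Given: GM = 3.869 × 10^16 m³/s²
rₚ = 11.96 Gm = 1.196 × 10^10 m
rₐ = 232.4 Gm = 2.324 × 10^11 m
GM = 3.869 × 10^16 m³/s²
a = (rₚ + rₐ)/2 = 1.2218 × 10^11 m
Vis-viva: v² = GM (2/r − 1/a)
vₚ² = 3.869 × 10^16 × (1.67224 × 10^-10 − 8.18465 × 10^-12) = 6.15324 × 10^6 m²/s²
vₚ = 2480.57 m/s ≈ 2.481 km/s
vₐ² = 3.869 × 10^16 × (8.60585 × 10^-12 − 8.18465 × 10^-12) = 16296.5 m²/s²
vₐ = 127.658 m/s ≈ 127.7 m/s

Final answer: vₚ = 2.481 km/s, vₐ = 127.7 m/s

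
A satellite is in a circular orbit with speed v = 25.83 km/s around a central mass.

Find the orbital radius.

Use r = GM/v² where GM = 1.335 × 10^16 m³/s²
v = 25.83 km/s = 25830 m/s
GM = 1.335 × 10^16 m³/s²
v² = 6.67189 × 10^8 m²/s²
r = GM/v² = (1.335 × 10^16) / (6.67189 × 10^8) = 2.00093 × 10^7 m ≈ 20.01 Mm

Final answer: 20.01 Mm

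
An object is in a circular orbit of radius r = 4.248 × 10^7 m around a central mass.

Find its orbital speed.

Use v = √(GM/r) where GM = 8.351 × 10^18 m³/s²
r = 4.248 × 10^7 m
GM = 8.351 × 10^18 m³/s²
GM/r = (8.351 × 10^18) / (4.248 × 10^7) = 1.96587 × 10^11 m²/s²
v = √(GM/r) = 443381 m/s ≈ 443.4 km/s

Final answer: 443.4 km/s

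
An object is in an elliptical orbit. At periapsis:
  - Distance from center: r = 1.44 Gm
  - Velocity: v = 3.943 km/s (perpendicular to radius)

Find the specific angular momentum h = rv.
r = 1.44 Gm = 1.44 × 10^9 m
v = 3.943 km/s = 3943 m/s
h = rv = 1.44 × 10^9 × 3943 = 5.67792 × 10^12 m²/s ≈ 5.678 × 10^12 m²/s

Final answer: h = 5.678 × 10^12 m²/s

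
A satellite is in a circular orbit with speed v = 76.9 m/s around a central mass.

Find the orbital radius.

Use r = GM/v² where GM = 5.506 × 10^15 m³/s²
v = 76.9 m/s
GM = 5.506 × 10^15 m³/s²
v² = 5913.61 m²/s²
r = GM/v² = (5.506 × 10^15) / 5913.61 = 9.31073 × 10^11 m ≈ 931.1 Gm

Final answer: 931.1 Gm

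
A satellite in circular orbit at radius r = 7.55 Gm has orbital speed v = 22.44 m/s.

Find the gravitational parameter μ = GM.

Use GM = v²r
r = 7.55 Gm = 7.55 × 10^9 m
v = 22.44 m/s
v² = 503.554 m²/s²
GM = v²r = 503.554 × 7.55 × 10^9 = 3.80183 × 10^12 m³/s²
GM ≈ 3.802 × 10^12 m³/s²

Final answer: GM = 3.802 × 10^12 m³/s²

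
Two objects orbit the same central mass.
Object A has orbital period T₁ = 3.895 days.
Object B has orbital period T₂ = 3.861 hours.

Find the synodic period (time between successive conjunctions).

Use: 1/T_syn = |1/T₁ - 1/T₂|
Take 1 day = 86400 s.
T₁ = 3.895 days = 336528 s
T₂ = 3.861 hours = 13899.6 s
1/T₁ = 2.97152 × 10^-6 s⁻¹
1/T₂ = 7.19445 × 10^-5 s⁻¹
|1/T₁ − 1/T₂| = 6.8973 × 10^-5 s⁻¹
T_syn = 1 / |1/T₁ − 1/T₂| = 14498.4 s ≈ 4.027 hours

Final answer: T_syn = 4.027 hours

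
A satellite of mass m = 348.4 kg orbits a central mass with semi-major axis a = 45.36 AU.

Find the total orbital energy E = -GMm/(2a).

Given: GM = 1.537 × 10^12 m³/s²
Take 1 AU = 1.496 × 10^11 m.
a = 45.36 AU = 6.78586 × 10^12 m
GM = 1.537 × 10^12 m³/s²
2a = 1.35717 × 10^13 m
GMm = 1.537 × 10^12 × 348.4 = 5.35491 × 10^14 m³·kg/s²
E = −GMm/(2a) = -39.4564 J ≈ -39.46 J

Final answer: -39.46 J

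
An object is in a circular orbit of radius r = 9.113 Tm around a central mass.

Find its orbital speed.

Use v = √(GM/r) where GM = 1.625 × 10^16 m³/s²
r = 9.113 Tm = 9.113 × 10^12 m
GM = 1.625 × 10^16 m³/s²
GM/r = (1.625 × 10^16) / (9.113 × 10^12) = 1783.17 m²/s²
v = √(GM/r) = 42.2276 m/s ≈ 42.23 m/s

Final answer: 42.23 m/s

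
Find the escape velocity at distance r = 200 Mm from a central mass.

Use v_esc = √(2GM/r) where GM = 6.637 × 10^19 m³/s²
r = 200 Mm = 2 × 10^8 m
GM = 6.637 × 10^19 m³/s²
2GM/r = 2 × (6.637 × 10^19) / (2 × 10^8) = 6.637 × 10^11 m²/s²
v_esc = √(2GM/r) = 814678 m/s ≈ 814.7 km/s

Final answer: 814.7 km/s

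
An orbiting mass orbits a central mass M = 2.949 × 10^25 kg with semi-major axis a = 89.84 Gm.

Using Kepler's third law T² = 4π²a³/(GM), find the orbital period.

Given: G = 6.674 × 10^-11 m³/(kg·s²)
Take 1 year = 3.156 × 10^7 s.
M = 2.949 × 10^25 kg
GM = G × M = 6.674 × 10^-11 × 2.949 × 10^25 = 1.96816 × 10^15 m³/s²
a = 89.84 Gm = 8.984 × 10^10 m
a³ = 7.25119 × 10^32 m³
T = 2π √(a³/GM) = 2π √((7.25119 × 10^32) / (1.96816 × 10^15)) = 2π × 6.0698 × 10^8 s
T = 3.81377 × 10^9 s ≈ 120.8 years

Final answer: 120.8 years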